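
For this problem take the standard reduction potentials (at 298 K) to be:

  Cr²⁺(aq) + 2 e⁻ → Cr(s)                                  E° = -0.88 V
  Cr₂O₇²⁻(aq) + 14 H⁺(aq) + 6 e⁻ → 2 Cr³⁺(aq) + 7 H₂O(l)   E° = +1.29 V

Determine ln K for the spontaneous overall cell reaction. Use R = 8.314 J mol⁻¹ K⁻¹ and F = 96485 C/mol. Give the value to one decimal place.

Cathode: Cr₂O₇²⁻/Cr³⁺; anode: Cr²⁺/Cr. E°cell = (+1.29) − (-0.88) = +2.17 V, with n = 6.
ΔG° = −nFE° = −RT ln K, so ln K = nFE°/(RT) = (6)(96485)(+2.17) / ((8.314)(298)) = 507.043.

507.0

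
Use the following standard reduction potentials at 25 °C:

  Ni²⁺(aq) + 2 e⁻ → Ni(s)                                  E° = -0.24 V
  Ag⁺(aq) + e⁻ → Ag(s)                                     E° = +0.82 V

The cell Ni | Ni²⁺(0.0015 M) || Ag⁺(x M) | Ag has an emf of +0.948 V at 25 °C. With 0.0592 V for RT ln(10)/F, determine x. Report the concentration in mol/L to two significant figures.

0.00050 M

Ag⁺/Ag is the cathode, Ni²⁺/Ni the anode: E°cell = +1.06 V, n = 2.
Overall reaction: 2 Ag⁺(aq) + Ni(s) → 2 Ag(s) + Ni²⁺(aq); Q = [Ni²⁺]^1/[Ag⁺]^2.
From E = E° − (0.0592/n) log Q: log Q = (E° − E)·n/0.0592 = (+1.06 − (+0.948))·2/0.0592 = 3.7838.
So 2·log[Ag⁺] = 1·log(0.0015) − log Q = -2.8239 − (3.7838) = -6.6077; log[Ag⁺] = -6.6077 / 2 = -3.3039; [Ag⁺] = 10^(-3.3039) ≈ 0.00050 M.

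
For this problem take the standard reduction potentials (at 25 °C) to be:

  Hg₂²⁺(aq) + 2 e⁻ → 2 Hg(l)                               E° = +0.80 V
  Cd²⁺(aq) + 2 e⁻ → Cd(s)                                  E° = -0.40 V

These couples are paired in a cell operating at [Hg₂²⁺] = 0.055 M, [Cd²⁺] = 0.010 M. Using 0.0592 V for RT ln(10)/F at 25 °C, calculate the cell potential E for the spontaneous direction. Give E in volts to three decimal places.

+1.222 V

Hg₂²⁺/Hg is the cathode (higher E°), Cd²⁺/Cd the anode: E°cell = +0.80 − (-0.40) = +1.20 V, n = 2.
Overall: Hg₂²⁺(aq) + Cd(s) → 2 Hg(l) + Cd²⁺(aq)
Q = [Cd²⁺] / ([Hg₂²⁺]); log Q = -0.740.
E = E° − (0.0592/n) log Q = +1.20 − (0.0592/2)(-0.740) = +1.222 V.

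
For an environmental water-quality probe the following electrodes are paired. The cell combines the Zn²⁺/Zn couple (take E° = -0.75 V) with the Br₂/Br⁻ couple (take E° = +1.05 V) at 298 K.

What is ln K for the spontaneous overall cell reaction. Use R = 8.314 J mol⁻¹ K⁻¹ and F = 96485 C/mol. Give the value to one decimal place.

140.2

Cathode: Br₂/Br⁻; anode: Zn²⁺/Zn. E°cell = (+1.05) − (-0.75) = +1.80 V, with n = 2.
ΔG° = −nFE° = −RT ln K, so ln K = nFE°/(RT) = (2)(96485)(+1.80) / ((8.314)(298)) = 140.196.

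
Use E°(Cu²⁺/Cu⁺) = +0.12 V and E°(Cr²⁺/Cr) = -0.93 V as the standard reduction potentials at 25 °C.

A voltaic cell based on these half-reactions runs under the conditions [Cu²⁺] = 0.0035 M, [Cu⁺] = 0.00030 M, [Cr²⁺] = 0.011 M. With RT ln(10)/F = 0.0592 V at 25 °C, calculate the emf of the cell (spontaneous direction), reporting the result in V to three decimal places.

Cu²⁺/Cu⁺ is the cathode (higher E°), Cr²⁺/Cr the anode: E°cell = +0.12 − (-0.93) = +1.05 V, n = 2.
Overall: 2 Cu²⁺(aq) + Cr(s) → 2 Cu⁺(aq) + Cr²⁺(aq)
Q = [Cu⁺]^2·[Cr²⁺] / ([Cu²⁺]^2); log Q = -4.093.
E = E° − (0.0592/n) log Q = +1.05 − (0.0592/2)(-4.093) = +1.171 V.

+1.171 V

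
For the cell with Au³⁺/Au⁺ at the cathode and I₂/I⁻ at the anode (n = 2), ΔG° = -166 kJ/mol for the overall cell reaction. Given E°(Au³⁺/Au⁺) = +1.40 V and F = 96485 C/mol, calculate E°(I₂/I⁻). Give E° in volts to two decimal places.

+0.54 V

E°cell = −ΔG°/(nF) = −(-166×10³)/((2)(96485)) = +0.860 V.
Since Au³⁺/Au⁺ is the cathode and I₂/I⁻ the anode, E°cell = E°(Au³⁺/Au⁺) − E°(I₂/I⁻).
So E°(I₂/I⁻) = E°(Au³⁺/Au⁺) − E°cell = (+1.40) − (+0.860) = +0.54 V.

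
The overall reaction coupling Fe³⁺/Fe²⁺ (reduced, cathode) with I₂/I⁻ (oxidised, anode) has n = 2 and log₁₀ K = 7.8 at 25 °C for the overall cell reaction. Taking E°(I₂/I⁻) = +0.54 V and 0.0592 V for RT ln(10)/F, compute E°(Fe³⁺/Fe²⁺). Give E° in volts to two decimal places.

+0.77 V

E°cell = (0.0592/n)·log K = (0.0592/2)(7.8) = +0.231 V.
Since Fe³⁺/Fe²⁺ is the cathode and I₂/I⁻ the anode, E°cell = E°(Fe³⁺/Fe²⁺) − E°(I₂/I⁻).
So E°(Fe³⁺/Fe²⁺) = E°cell + E°(I₂/I⁻) = +0.231 + (+0.54) = +0.77 V.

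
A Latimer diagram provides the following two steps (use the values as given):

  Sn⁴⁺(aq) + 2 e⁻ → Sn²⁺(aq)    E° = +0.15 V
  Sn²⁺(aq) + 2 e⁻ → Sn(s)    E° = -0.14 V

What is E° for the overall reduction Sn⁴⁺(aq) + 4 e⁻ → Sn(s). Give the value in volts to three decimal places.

+0.005 V

Adding the free-energy changes (−nFE°) of the two steps gives −n₃FE°₃ = −n₁FE°₁ − n₂FE°₂.
E°₃ = (2×+0.15 + 2×-0.14) / 4 = (+0.020) / 4 = +0.005 V.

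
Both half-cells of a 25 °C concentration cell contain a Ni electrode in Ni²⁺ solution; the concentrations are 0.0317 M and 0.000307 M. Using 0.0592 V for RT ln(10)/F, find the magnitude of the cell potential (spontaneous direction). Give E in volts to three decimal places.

For a concentration cell E°cell = 0. The 0.0317 M side is the cathode (reduction is favoured where [Ni²⁺] is higher).
With n = 2, E = −(0.0592/2) log([Ni²⁺]ₐₙ/[Ni²⁺]꜀ₐₜ) = −(0.0592/2) log(0.000307/0.0317) = −(0.0592/2)(-2.014) = +0.060 V.

+0.060 V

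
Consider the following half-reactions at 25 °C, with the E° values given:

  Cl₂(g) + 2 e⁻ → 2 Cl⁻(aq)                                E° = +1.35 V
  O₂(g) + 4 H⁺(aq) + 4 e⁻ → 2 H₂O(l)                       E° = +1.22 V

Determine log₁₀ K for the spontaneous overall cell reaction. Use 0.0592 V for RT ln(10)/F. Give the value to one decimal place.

8.8

Cathode: Cl₂/Cl⁻; anode: O₂/H₂O. E°cell = +0.13 V, n = 4.
log K = nE°cell / 0.0592 = (4)(+0.13) / 0.0592 = 8.8.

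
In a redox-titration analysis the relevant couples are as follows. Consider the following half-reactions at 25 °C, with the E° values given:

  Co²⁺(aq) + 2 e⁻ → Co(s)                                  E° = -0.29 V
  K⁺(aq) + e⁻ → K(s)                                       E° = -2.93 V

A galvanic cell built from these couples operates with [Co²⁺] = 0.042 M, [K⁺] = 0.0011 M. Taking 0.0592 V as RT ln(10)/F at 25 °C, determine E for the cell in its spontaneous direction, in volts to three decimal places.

Co²⁺/Co is the cathode (higher E°), K⁺/K the anode: E°cell = -0.29 − (-2.93) = +2.64 V, n = 2.
Overall: Co²⁺(aq) + 2 K(s) → Co(s) + 2 K⁺(aq)
Q = [K⁺]^2 / ([Co²⁺]); log Q = -4.540.
E = E° − (0.0592/n) log Q = +2.64 − (0.0592/2)(-4.540) = +2.774 V.

+2.774 V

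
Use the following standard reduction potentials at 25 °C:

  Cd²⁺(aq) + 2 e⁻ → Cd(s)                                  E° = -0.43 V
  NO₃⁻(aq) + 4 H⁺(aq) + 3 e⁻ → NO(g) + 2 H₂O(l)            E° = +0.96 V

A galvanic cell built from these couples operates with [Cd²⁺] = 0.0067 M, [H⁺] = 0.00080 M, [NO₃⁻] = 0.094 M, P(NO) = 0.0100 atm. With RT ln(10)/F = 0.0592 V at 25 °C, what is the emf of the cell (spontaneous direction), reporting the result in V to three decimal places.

NO₃⁻/NO is the cathode (higher E°), Cd²⁺/Cd the anode: E°cell = +0.96 − (-0.43) = +1.39 V, n = 6.
Overall: 2 NO₃⁻(aq) + 8 H⁺(aq) + 3 Cd(s) → 2 NO(g) + 4 H₂O(l) + 3 Cd²⁺(aq)
Q = P(NO)^2·[Cd²⁺]^3 / ([NO₃⁻]^2·[H⁺]^8); log Q = 16.307.
E = E° − (0.0592/n) log Q = +1.39 − (0.0592/6)(16.307) = +1.229 V.

+1.229 V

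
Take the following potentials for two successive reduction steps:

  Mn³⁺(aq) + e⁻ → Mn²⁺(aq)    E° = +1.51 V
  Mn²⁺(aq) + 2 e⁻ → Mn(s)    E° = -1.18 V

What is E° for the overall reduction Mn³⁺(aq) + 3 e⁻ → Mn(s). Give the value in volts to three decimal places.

-0.283 V

Since ΔG° = −nFE° is additive over sequential reductions, n₃E°₃ = n₁E°₁ + n₂E°₂.
E°₃ = (1×+1.51 + 2×-1.18) / 3 = (-0.850) / 3 = -0.283 V.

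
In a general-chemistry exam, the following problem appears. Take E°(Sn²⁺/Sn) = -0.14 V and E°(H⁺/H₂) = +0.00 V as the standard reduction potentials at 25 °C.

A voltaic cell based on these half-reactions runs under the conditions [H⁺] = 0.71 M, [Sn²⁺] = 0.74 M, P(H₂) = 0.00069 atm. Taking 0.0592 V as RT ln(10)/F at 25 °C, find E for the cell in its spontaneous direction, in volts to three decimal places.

+0.229 V

H⁺/H₂ is the cathode (higher E°), Sn²⁺/Sn the anode: E°cell = +0.00 − (-0.14) = +0.14 V, n = 2.
Overall: 2 H⁺(aq) + Sn(s) → H₂(g) + Sn²⁺(aq)
Q = P(H₂)·[Sn²⁺] / ([H⁺]^2); log Q = -2.994.
E = E° − (0.0592/n) log Q = +0.14 − (0.0592/2)(-2.994) = +0.229 V.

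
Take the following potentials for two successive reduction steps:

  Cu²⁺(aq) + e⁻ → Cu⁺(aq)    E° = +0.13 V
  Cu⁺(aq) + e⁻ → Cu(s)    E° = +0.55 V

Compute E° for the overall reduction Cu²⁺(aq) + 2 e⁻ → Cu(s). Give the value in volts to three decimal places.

+0.340 V

Since ΔG° = −nFE° is additive over sequential reductions, n₃E°₃ = n₁E°₁ + n₂E°₂.
E°₃ = (1×+0.13 + 1×+0.55) / 2 = (+0.680) / 2 = +0.340 V.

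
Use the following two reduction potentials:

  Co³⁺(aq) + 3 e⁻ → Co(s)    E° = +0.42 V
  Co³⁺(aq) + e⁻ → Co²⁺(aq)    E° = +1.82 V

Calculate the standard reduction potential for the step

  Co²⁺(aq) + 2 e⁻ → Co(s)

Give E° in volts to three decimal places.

Sequential free energies add, so n₃E°₃ = n₁E°₁ + n₂E°₂.
With n₃ = 3, and the known step contributing 1×(+1.82) V, the unknown satisfies 2·E° = 3×(+0.42) − 1×(+1.82) = -0.560.
E° = -0.560 / 2 = -0.280 V.

-0.280 V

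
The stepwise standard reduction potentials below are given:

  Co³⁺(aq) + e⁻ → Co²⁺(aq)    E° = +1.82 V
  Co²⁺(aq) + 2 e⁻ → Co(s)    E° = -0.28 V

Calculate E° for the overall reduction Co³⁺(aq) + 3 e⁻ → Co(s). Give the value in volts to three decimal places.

Adding the free-energy changes (−nFE°) of the two steps gives −n₃FE°₃ = −n₁FE°₁ − n₂FE°₂.
E°₃ = (1×+1.82 + 2×-0.28) / 3 = (+1.260) / 3 = +0.420 V.

+0.420 V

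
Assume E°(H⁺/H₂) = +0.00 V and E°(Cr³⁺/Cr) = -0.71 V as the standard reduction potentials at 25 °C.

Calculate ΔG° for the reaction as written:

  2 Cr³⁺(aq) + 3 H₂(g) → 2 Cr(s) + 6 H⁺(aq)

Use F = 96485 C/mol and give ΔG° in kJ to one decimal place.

+411.0 kJ

As written, Cr³⁺/Cr is reduced (cathode) and H⁺/H₂ is oxidised (anode), so E°cell = (-0.71) − (+0.00) = -0.71 V.
Balancing electrons gives n = 6.
ΔG° = −nFE° = −(6)(96485)(-0.71) = 411,026 J = +411.0 kJ.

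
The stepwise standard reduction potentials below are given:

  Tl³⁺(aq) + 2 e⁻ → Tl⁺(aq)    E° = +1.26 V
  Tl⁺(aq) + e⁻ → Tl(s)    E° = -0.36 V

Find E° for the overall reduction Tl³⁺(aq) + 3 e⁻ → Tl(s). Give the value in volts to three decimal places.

+0.720 V

Since ΔG° = −nFE° is additive over sequential reductions, n₃E°₃ = n₁E°₁ + n₂E°₂.
E°₃ = (2×+1.26 + 1×-0.36) / 3 = (+2.160) / 3 = +0.720 V.
Simply averaging or adding the two E° values would be wrong; the electron-weighted sum is required.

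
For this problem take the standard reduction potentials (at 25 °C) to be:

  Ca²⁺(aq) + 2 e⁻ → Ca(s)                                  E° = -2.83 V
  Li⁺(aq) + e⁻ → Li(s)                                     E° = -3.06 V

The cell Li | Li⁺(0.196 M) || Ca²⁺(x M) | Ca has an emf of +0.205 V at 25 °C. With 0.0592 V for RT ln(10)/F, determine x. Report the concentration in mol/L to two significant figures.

0.0055 M

Ca²⁺/Ca is the cathode, Li⁺/Li the anode: E°cell = +0.23 V, n = 2.
Overall reaction: Ca²⁺(aq) + 2 Li(s) → Ca(s) + 2 Li⁺(aq); Q = [Li⁺]^2/[Ca²⁺]^1.
From E = E° − (0.0592/n) log Q: log Q = (E° − E)·n/0.0592 = (+0.23 − (+0.205))·2/0.0592 = 0.8446.
So 1·log[Ca²⁺] = 2·log(0.196) − log Q = -1.4155 − (0.8446) = -2.2601; [Ca²⁺] = 10^(-2.2601) ≈ 0.0055 M.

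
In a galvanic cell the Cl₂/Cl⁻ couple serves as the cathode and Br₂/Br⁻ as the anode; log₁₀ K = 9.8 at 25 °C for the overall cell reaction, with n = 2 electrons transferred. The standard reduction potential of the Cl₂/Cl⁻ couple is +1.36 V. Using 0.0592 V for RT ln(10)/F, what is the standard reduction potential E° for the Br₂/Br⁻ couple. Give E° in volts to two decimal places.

E°cell = (0.0592/n)·log K = (0.0592/2)(9.8) = +0.290 V.
Since Cl₂/Cl⁻ is the cathode and Br₂/Br⁻ the anode, E°cell = E°(Cl₂/Cl⁻) − E°(Br₂/Br⁻).
So E°(Br₂/Br⁻) = E°(Cl₂/Cl⁻) − E°cell = (+1.36) − (+0.290) = +1.07 V.

+1.07 V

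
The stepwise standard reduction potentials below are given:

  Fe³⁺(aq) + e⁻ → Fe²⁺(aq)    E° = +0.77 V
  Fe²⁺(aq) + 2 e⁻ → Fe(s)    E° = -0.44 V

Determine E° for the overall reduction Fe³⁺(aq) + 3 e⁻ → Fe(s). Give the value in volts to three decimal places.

Standard free energies of sequential steps add: ΔG°₃ = ΔG°₁ + ΔG°₂, so n₃E°₃ = n₁E°₁ + n₂E°₂.
E°₃ = (1×+0.77 + 2×-0.44) / 3 = (-0.110) / 3 = -0.037 V.

-0.037 V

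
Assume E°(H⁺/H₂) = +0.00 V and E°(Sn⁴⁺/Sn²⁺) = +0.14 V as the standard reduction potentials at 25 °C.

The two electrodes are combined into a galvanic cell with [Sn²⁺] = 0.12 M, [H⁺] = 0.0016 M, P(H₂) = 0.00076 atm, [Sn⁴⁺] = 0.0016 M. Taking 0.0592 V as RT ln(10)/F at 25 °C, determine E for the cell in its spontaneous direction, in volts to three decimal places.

+0.158 V

Sn⁴⁺/Sn²⁺ is the cathode (higher E°), H⁺/H₂ the anode: E°cell = +0.14 − (+0.00) = +0.14 V, n = 2.
Overall: Sn⁴⁺(aq) + H₂(g) → Sn²⁺(aq) + 2 H⁺(aq)
Q = [Sn²⁺]·[H⁺]^2 / ([Sn⁴⁺]·P(H₂)); log Q = -0.598.
E = E° − (0.0592/n) log Q = +0.14 − (0.0592/2)(-0.598) = +0.158 V.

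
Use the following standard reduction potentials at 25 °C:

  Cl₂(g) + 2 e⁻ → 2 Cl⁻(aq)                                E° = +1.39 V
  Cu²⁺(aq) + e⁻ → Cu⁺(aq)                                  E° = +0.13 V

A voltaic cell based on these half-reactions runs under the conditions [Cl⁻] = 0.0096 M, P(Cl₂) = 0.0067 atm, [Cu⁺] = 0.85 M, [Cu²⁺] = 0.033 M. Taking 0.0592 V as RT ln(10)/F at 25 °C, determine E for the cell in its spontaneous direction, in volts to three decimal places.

Cl₂/Cl⁻ is the cathode (higher E°), Cu²⁺/Cu⁺ the anode: E°cell = +1.39 − (+0.13) = +1.26 V, n = 2.
Overall: Cl₂(g) + 2 Cu⁺(aq) → 2 Cl⁻(aq) + 2 Cu²⁺(aq)
Q = [Cl⁻]^2·[Cu²⁺]^2 / (P(Cl₂)·[Cu⁺]^2); log Q = -4.683.
E = E° − (0.0592/n) log Q = +1.26 − (0.0592/2)(-4.683) = +1.399 V.

+1.399 V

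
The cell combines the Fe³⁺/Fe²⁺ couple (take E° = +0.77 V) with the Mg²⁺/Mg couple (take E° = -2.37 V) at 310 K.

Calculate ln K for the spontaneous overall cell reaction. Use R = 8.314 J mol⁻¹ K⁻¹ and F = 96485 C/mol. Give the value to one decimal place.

235.1

Cathode: Fe³⁺/Fe²⁺; anode: Mg²⁺/Mg. E°cell = (+0.77) − (-2.37) = +3.14 V, with n = 2.
ΔG° = −nFE° = −RT ln K, so ln K = nFE°/(RT) = (2)(96485)(+3.14) / ((8.314)(310)) = 235.097.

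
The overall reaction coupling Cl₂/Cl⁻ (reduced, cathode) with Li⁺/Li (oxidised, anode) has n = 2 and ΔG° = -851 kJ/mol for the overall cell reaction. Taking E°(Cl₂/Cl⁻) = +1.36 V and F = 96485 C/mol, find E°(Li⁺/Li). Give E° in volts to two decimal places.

E°cell = −ΔG°/(nF) = −(-851×10³)/((2)(96485)) = +4.410 V.
Since Cl₂/Cl⁻ is the cathode and Li⁺/Li the anode, E°cell = E°(Cl₂/Cl⁻) − E°(Li⁺/Li).
So E°(Li⁺/Li) = E°(Cl₂/Cl⁻) − E°cell = (+1.36) − (+4.410) = -3.05 V.

-3.05 V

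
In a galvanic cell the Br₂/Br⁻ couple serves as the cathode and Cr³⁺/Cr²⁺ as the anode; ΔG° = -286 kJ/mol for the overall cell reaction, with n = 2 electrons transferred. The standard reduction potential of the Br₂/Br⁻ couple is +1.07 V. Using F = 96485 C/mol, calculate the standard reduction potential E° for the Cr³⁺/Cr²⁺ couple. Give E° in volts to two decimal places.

-0.41 V

E°cell = −ΔG°/(nF) = −(-286×10³)/((2)(96485)) = +1.482 V.
Since Br₂/Br⁻ is the cathode and Cr³⁺/Cr²⁺ the anode, E°cell = E°(Br₂/Br⁻) − E°(Cr³⁺/Cr²⁺).
So E°(Cr³⁺/Cr²⁺) = E°(Br₂/Br⁻) − E°cell = (+1.07) − (+1.482) = -0.41 V.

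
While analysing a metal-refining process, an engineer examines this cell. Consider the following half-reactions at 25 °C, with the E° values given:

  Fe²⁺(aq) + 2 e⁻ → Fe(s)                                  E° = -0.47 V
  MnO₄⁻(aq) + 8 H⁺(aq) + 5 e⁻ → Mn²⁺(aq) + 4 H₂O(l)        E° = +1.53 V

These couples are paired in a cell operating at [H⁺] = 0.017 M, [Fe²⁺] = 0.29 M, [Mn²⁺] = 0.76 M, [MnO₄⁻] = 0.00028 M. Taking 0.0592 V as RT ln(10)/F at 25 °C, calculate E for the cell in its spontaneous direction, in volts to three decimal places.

+1.808 V

MnO₄⁻/Mn²⁺ is the cathode (higher E°), Fe²⁺/Fe the anode: E°cell = +1.53 − (-0.47) = +2.00 V, n = 10.
Overall: 2 MnO₄⁻(aq) + 16 H⁺(aq) + 5 Fe(s) → 2 Mn²⁺(aq) + 8 H₂O(l) + 5 Fe²⁺(aq)
Q = [Mn²⁺]^2·[Fe²⁺]^5 / ([MnO₄⁻]^2·[H⁺]^16); log Q = 32.492.
E = E° − (0.0592/n) log Q = +2.00 − (0.0592/10)(32.492) = +1.808 V.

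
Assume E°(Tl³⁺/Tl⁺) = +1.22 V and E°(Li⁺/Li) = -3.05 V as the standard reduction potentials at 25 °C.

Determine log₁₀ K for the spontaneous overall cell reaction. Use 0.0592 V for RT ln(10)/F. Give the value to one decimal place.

Cathode: Tl³⁺/Tl⁺; anode: Li⁺/Li. E°cell = +4.27 V, n = 2.
log K = nE°cell / 0.0592 = (2)(+4.27) / 0.0592 = 144.3.

144.3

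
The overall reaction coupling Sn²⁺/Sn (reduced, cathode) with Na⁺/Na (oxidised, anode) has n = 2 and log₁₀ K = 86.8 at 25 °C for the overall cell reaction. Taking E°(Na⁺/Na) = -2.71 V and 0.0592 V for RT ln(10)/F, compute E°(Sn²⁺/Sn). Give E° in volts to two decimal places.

-0.14 V

E°cell = (0.0592/n)·log K = (0.0592/2)(86.8) = +2.569 V.
Since Sn²⁺/Sn is the cathode and Na⁺/Na the anode, E°cell = E°(Sn²⁺/Sn) − E°(Na⁺/Na).
So E°(Sn²⁺/Sn) = E°cell + E°(Na⁺/Na) = +2.569 + (-2.71) = -0.14 V.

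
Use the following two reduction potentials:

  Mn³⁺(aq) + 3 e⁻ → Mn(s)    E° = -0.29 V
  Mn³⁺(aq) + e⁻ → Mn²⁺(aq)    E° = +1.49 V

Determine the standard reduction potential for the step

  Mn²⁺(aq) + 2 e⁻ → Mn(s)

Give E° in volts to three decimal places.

Sequential free energies add, so n₃E°₃ = n₁E°₁ + n₂E°₂.
With n₃ = 3, and the known step contributing 1×(+1.49) V, the unknown satisfies 2·E° = 3×(-0.29) − 1×(+1.49) = -2.360.
E° = -2.360 / 2 = -1.180 V.

-1.180 V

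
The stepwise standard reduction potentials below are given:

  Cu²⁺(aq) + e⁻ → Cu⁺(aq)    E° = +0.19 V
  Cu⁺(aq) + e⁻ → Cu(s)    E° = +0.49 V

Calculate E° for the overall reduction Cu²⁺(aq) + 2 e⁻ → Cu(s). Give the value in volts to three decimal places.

+0.340 V

Since ΔG° = −nFE° is additive over sequential reductions, n₃E°₃ = n₁E°₁ + n₂E°₂.
E°₃ = (1×+0.19 + 1×+0.49) / 2 = (+0.680) / 2 = +0.340 V.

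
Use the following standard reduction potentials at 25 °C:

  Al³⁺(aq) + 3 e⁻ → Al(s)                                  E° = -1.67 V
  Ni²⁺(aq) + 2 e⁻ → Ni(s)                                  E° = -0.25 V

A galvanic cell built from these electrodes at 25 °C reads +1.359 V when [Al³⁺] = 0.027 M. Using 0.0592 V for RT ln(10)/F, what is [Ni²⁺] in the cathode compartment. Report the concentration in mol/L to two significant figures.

0.00078 M

Ni²⁺/Ni is the cathode, Al³⁺/Al the anode: E°cell = +1.42 V, n = 6.
Overall reaction: 3 Ni²⁺(aq) + 2 Al(s) → 3 Ni(s) + 2 Al³⁺(aq); Q = [Al³⁺]^2/[Ni²⁺]^3.
From E = E° − (0.0592/n) log Q: log Q = (E° − E)·n/0.0592 = (+1.42 − (+1.359))·6/0.0592 = 6.1824.
So 3·log[Ni²⁺] = 2·log(0.027) − log Q = -3.1373 − (6.1824) = -9.3197; log[Ni²⁺] = -9.3197 / 3 = -3.1066; [Ni²⁺] = 10^(-3.1066) ≈ 0.00078 M.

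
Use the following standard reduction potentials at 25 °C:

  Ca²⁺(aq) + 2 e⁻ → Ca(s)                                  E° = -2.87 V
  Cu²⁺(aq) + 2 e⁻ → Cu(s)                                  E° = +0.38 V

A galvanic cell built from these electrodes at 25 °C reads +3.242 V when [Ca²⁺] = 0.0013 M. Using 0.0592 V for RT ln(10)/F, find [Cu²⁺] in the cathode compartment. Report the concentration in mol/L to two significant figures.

0.00070 M

Cu²⁺/Cu is the cathode, Ca²⁺/Ca the anode: E°cell = +3.25 V, n = 2.
Overall reaction: Cu²⁺(aq) + Ca(s) → Cu(s) + Ca²⁺(aq); Q = [Ca²⁺]^1/[Cu²⁺]^1.
From E = E° − (0.0592/n) log Q: log Q = (E° − E)·n/0.0592 = (+3.25 − (+3.242))·2/0.0592 = 0.2703.
So 1·log[Cu²⁺] = 1·log(0.0013) − log Q = -2.8861 − (0.2703) = -3.1564; [Cu²⁺] = 10^(-3.1564) ≈ 0.00070 M.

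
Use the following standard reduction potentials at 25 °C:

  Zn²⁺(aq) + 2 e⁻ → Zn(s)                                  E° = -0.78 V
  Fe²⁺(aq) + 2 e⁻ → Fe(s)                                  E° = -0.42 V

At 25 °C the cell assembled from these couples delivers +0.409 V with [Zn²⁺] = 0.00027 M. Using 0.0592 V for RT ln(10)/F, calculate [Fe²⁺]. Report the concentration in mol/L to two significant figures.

0.012 M

Fe²⁺/Fe is the cathode, Zn²⁺/Zn the anode: E°cell = +0.36 V, n = 2.
Overall reaction: Fe²⁺(aq) + Zn(s) → Fe(s) + Zn²⁺(aq); Q = [Zn²⁺]^1/[Fe²⁺]^1.
From E = E° − (0.0592/n) log Q: log Q = (E° − E)·n/0.0592 = (+0.36 − (+0.409))·2/0.0592 = -1.6554.
So 1·log[Fe²⁺] = 1·log(0.00027) − log Q = -3.5686 − (-1.6554) = -1.9132; [Fe²⁺] = 10^(-1.9132) ≈ 0.012 M.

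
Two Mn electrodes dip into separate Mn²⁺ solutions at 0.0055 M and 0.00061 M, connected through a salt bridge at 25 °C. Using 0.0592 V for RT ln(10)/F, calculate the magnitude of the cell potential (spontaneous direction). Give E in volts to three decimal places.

+0.028 V

For a concentration cell E°cell = 0. The 0.0055 M side is the cathode (reduction is favoured where [Mn²⁺] is higher).
With n = 2, E = −(0.0592/2) log([Mn²⁺]ₐₙ/[Mn²⁺]꜀ₐₜ) = −(0.0592/2) log(0.00061/0.0055) = −(0.0592/2)(-0.955) = +0.028 V.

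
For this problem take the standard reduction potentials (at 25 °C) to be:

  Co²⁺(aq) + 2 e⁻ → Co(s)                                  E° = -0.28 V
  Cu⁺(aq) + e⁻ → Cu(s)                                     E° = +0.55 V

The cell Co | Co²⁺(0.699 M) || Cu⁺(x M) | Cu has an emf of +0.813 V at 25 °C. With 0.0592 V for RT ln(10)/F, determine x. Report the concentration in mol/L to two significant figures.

Cu⁺/Cu is the cathode, Co²⁺/Co the anode: E°cell = +0.83 V, n = 2.
Overall reaction: 2 Cu⁺(aq) + Co(s) → 2 Cu(s) + Co²⁺(aq); Q = [Co²⁺]^1/[Cu⁺]^2.
From E = E° − (0.0592/n) log Q: log Q = (E° − E)·n/0.0592 = (+0.83 − (+0.813))·2/0.0592 = 0.5743.
So 2·log[Cu⁺] = 1·log(0.699) − log Q = -0.1555 − (0.5743) = -0.7298; log[Cu⁺] = -0.7298 / 2 = -0.3649; [Cu⁺] = 10^(-0.3649) ≈ 0.43 M.

0.43 M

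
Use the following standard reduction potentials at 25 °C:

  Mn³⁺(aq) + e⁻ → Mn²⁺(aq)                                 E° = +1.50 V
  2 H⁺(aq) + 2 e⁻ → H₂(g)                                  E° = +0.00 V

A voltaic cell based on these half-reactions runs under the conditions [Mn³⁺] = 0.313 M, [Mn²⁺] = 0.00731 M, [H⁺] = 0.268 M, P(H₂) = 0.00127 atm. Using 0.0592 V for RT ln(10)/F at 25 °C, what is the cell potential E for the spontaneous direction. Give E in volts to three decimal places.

+1.545 V

Mn³⁺/Mn²⁺ is the cathode (higher E°), H⁺/H₂ the anode: E°cell = +1.50 − (+0.00) = +1.50 V, n = 2.
Overall: 2 Mn³⁺(aq) + H₂(g) → 2 Mn²⁺(aq) + 2 H⁺(aq)
Q = [Mn²⁺]^2·[H⁺]^2 / ([Mn³⁺]^2·P(H₂)); log Q = -1.511.
E = E° − (0.0592/n) log Q = +1.50 − (0.0592/2)(-1.511) = +1.545 V.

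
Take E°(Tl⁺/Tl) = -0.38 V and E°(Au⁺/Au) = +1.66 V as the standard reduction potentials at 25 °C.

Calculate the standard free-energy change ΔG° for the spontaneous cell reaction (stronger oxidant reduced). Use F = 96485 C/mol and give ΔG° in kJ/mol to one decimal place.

Au⁺/Au (E° = +1.66 V) is the cathode; Tl⁺/Tl (E° = -0.38 V) is the anode, so E°cell = +2.04 V.
Balancing electrons gives n = 1 (lcm of 1 and 1).
ΔG° = −nFE° = −(1)(96485)(+2.04) = -196,829 J = -196.8 kJ/mol.

-196.8 kJ/mol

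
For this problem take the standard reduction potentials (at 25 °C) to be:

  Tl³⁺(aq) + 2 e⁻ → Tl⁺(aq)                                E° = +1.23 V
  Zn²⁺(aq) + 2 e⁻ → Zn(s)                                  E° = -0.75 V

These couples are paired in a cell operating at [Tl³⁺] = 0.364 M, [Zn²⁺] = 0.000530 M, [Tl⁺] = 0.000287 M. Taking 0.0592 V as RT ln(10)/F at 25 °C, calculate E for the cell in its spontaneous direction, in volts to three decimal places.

Tl³⁺/Tl⁺ is the cathode (higher E°), Zn²⁺/Zn the anode: E°cell = +1.23 − (-0.75) = +1.98 V, n = 2.
Overall: Tl³⁺(aq) + Zn(s) → Tl⁺(aq) + Zn²⁺(aq)
Q = [Tl⁺]·[Zn²⁺] / ([Tl³⁺]); log Q = -6.379.
E = E° − (0.0592/n) log Q = +1.98 − (0.0592/2)(-6.379) = +2.169 V.

+2.169 V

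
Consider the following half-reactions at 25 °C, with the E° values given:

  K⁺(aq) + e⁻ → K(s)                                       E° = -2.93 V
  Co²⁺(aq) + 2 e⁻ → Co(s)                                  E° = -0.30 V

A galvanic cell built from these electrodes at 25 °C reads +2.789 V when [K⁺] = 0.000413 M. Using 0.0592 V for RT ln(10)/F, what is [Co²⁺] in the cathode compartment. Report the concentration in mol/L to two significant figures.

Co²⁺/Co is the cathode, K⁺/K the anode: E°cell = +2.63 V, n = 2.
Overall reaction: Co²⁺(aq) + 2 K(s) → Co(s) + 2 K⁺(aq); Q = [K⁺]^2/[Co²⁺]^1.
From E = E° − (0.0592/n) log Q: log Q = (E° − E)·n/0.0592 = (+2.63 − (+2.789))·2/0.0592 = -5.3716.
So 1·log[Co²⁺] = 2·log(0.000413) − log Q = -6.7681 − (-5.3716) = -1.3965; [Co²⁺] = 10^(-1.3965) ≈ 0.040 M.

0.040 M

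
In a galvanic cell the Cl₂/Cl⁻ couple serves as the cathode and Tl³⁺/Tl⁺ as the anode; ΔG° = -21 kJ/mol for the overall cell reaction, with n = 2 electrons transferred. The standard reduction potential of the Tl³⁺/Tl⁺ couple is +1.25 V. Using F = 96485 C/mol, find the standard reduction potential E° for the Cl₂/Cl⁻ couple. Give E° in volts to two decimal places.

+1.36 V

E°cell = −ΔG°/(nF) = −(-21×10³)/((2)(96485)) = +0.109 V.
Since Cl₂/Cl⁻ is the cathode and Tl³⁺/Tl⁺ the anode, E°cell = E°(Cl₂/Cl⁻) − E°(Tl³⁺/Tl⁺).
So E°(Cl₂/Cl⁻) = E°cell + E°(Tl³⁺/Tl⁺) = +0.109 + (+1.25) = +1.36 V.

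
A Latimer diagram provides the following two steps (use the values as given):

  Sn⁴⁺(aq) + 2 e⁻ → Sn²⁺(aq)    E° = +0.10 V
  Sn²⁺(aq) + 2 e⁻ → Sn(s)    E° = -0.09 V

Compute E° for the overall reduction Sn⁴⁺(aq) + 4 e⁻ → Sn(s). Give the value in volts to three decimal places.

Since ΔG° = −nFE° is additive over sequential reductions, n₃E°₃ = n₁E°₁ + n₂E°₂.
E°₃ = (2×+0.10 + 2×-0.09) / 4 = (+0.020) / 4 = +0.005 V.

+0.005 V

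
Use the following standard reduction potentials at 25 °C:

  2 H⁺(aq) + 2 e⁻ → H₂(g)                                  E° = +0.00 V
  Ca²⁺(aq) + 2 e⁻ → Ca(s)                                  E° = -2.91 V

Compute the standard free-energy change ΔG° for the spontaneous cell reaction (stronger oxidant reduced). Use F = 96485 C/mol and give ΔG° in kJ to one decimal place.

H⁺/H₂ (E° = +0.00 V) is the cathode; Ca²⁺/Ca (E° = -2.91 V) is the anode, so E°cell = +2.91 V.
Balancing electrons gives n = 2 (lcm of 2 and 2).
ΔG° = −nFE° = −(2)(96485)(+2.91) = -561,543 J = -561.5 kJ.

-561.5 kJ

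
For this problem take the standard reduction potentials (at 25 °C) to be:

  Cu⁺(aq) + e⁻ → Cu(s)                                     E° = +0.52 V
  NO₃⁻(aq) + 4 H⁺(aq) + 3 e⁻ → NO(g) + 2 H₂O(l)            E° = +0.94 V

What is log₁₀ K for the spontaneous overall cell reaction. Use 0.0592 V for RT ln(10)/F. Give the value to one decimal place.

21.3

Cathode: NO₃⁻/NO; anode: Cu⁺/Cu. E°cell = +0.42 V, n = 3.
log K = nE°cell / 0.0592 = (3)(+0.42) / 0.0592 = 21.3.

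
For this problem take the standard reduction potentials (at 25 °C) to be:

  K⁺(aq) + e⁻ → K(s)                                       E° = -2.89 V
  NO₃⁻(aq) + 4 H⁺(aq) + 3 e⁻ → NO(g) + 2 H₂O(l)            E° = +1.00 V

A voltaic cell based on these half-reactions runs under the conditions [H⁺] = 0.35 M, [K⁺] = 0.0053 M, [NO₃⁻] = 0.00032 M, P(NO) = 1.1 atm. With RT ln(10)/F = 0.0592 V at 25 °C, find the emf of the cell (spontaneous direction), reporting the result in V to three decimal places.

+3.919 V

NO₃⁻/NO is the cathode (higher E°), K⁺/K the anode: E°cell = +1.00 − (-2.89) = +3.89 V, n = 3.
Overall: NO₃⁻(aq) + 4 H⁺(aq) + 3 K(s) → NO(g) + 2 H₂O(l) + 3 K⁺(aq)
Q = P(NO)·[K⁺]^3 / ([NO₃⁻]·[H⁺]^4); log Q = -1.467.
E = E° − (0.0592/n) log Q = +3.89 − (0.0592/3)(-1.467) = +3.919 V.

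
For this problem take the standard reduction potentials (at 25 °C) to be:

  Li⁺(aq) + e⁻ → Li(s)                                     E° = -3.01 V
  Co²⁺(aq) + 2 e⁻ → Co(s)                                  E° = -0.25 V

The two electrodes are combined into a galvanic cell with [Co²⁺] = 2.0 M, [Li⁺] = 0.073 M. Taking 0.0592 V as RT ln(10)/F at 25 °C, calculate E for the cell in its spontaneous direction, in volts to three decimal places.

Co²⁺/Co is the cathode (higher E°), Li⁺/Li the anode: E°cell = -0.25 − (-3.01) = +2.76 V, n = 2.
Overall: Co²⁺(aq) + 2 Li(s) → Co(s) + 2 Li⁺(aq)
Q = [Li⁺]^2 / ([Co²⁺]); log Q = -2.574.
E = E° − (0.0592/n) log Q = +2.76 − (0.0592/2)(-2.574) = +2.836 V.

+2.836 V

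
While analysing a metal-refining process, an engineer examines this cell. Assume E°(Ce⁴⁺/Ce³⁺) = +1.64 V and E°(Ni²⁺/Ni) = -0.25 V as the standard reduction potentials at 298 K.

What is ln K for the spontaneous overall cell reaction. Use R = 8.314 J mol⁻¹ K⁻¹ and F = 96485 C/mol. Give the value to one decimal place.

147.2

Cathode: Ce⁴⁺/Ce³⁺; anode: Ni²⁺/Ni. E°cell = (+1.64) − (-0.25) = +1.89 V, with n = 2.
ΔG° = −nFE° = −RT ln K, so ln K = nFE°/(RT) = (2)(96485)(+1.89) / ((8.314)(298)) = 147.206.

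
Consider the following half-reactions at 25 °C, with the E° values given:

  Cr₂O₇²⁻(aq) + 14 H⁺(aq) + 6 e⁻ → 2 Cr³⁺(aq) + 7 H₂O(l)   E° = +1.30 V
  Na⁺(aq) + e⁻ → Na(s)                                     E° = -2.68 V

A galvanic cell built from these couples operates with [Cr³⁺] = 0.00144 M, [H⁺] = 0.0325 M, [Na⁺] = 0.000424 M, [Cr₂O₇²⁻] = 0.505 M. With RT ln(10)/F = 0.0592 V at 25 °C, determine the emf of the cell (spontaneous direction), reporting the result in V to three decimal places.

Cr₂O₇²⁻/Cr³⁺ is the cathode (higher E°), Na⁺/Na the anode: E°cell = +1.30 − (-2.68) = +3.98 V, n = 6.
Overall: Cr₂O₇²⁻(aq) + 14 H⁺(aq) + 6 Na(s) → 2 Cr³⁺(aq) + 7 H₂O(l) + 6 Na⁺(aq)
Q = [Cr³⁺]^2·[Na⁺]^6 / ([Cr₂O₇²⁻]·[H⁺]^14); log Q = -4.789.
E = E° − (0.0592/n) log Q = +3.98 − (0.0592/6)(-4.789) = +4.027 V.

+4.027 V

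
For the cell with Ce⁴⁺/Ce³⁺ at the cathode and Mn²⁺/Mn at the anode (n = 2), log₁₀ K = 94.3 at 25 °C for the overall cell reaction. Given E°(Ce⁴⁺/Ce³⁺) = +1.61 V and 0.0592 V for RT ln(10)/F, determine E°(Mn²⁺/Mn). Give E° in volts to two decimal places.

E°cell = (0.0592/n)·log K = (0.0592/2)(94.3) = +2.791 V.
Since Ce⁴⁺/Ce³⁺ is the cathode and Mn²⁺/Mn the anode, E°cell = E°(Ce⁴⁺/Ce³⁺) − E°(Mn²⁺/Mn).
So E°(Mn²⁺/Mn) = E°(Ce⁴⁺/Ce³⁺) − E°cell = (+1.61) − (+2.791) = -1.18 V.

-1.18 V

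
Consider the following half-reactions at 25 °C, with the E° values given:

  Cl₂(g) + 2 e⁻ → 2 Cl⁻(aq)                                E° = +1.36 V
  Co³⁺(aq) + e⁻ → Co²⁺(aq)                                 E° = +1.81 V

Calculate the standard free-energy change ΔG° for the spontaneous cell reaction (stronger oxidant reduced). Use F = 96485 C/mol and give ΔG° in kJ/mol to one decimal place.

-86.8 kJ/mol

Co³⁺/Co²⁺ (E° = +1.81 V) is the cathode; Cl₂/Cl⁻ (E° = +1.36 V) is the anode, so E°cell = +0.45 V.
Balancing electrons gives n = 2 (lcm of 1 and 2).
ΔG° = −nFE° = −(2)(96485)(+0.45) = -86,836 J = -86.8 kJ/mol.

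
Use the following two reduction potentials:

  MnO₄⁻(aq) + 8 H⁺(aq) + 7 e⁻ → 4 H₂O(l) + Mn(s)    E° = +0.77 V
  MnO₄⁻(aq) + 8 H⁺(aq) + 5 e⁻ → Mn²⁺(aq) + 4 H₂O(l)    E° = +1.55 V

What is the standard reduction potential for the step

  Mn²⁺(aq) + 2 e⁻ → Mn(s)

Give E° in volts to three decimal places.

-1.180 V

Sequential free energies add, so n₃E°₃ = n₁E°₁ + n₂E°₂.
With n₃ = 7, and the known step contributing 5×(+1.55) V, the unknown satisfies 2·E° = 7×(+0.77) − 5×(+1.55) = -2.360.
E° = -2.360 / 2 = -1.180 V.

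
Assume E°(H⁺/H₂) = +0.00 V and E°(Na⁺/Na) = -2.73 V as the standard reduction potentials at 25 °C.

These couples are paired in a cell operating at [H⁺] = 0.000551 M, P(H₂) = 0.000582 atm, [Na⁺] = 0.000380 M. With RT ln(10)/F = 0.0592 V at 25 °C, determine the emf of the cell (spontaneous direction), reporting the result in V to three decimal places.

+2.835 V

H⁺/H₂ is the cathode (higher E°), Na⁺/Na the anode: E°cell = +0.00 − (-2.73) = +2.73 V, n = 2.
Overall: 2 H⁺(aq) + 2 Na(s) → H₂(g) + 2 Na⁺(aq)
Q = P(H₂)·[Na⁺]^2 / ([H⁺]^2); log Q = -3.558.
E = E° − (0.0592/n) log Q = +2.73 − (0.0592/2)(-3.558) = +2.835 V.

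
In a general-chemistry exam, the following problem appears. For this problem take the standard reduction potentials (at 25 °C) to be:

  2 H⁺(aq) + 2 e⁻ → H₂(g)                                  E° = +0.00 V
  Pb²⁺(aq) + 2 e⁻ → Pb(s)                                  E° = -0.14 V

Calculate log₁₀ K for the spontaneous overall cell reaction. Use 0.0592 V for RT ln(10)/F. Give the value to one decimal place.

4.7

Cathode: H⁺/H₂; anode: Pb²⁺/Pb. E°cell = +0.14 V, n = 2.
log K = nE°cell / 0.0592 = (2)(+0.14) / 0.0592 = 4.7.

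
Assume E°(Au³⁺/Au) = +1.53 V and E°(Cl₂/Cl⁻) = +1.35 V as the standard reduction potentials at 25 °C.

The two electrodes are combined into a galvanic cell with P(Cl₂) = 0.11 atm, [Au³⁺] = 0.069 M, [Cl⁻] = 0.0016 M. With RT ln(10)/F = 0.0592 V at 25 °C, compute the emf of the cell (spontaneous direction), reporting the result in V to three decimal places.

+0.020 V

Au³⁺/Au is the cathode (higher E°), Cl₂/Cl⁻ the anode: E°cell = +1.53 − (+1.35) = +0.18 V, n = 6.
Overall: 2 Au³⁺(aq) + 6 Cl⁻(aq) → 2 Au(s) + 3 Cl₂(g)
Q = P(Cl₂)^3 / ([Au³⁺]^2·[Cl⁻]^6); log Q = 16.222.
E = E° − (0.0592/n) log Q = +0.18 − (0.0592/6)(16.222) = +0.020 V.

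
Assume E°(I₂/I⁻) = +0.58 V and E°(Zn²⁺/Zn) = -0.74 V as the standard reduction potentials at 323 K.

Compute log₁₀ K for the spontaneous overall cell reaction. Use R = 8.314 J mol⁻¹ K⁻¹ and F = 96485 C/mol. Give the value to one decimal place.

Cathode: I₂/I⁻; anode: Zn²⁺/Zn. E°cell = (+0.58) − (-0.74) = +1.32 V, with n = 2.
ΔG° = −nFE° = −RT ln K, so ln K = nFE°/(RT) = (2)(96485)(+1.32) / ((8.314)(323)) = 94.853.
log₁₀ K = 94.853 / ln 10 = 41.2.

41.2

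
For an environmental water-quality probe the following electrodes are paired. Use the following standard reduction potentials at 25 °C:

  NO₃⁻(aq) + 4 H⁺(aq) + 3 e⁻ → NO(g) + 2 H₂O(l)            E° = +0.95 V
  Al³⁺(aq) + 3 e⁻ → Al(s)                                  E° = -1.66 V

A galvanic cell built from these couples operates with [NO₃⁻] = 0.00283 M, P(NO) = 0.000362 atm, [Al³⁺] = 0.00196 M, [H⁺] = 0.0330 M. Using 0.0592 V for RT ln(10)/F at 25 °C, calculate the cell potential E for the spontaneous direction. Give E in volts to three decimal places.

NO₃⁻/NO is the cathode (higher E°), Al³⁺/Al the anode: E°cell = +0.95 − (-1.66) = +2.61 V, n = 3.
Overall: NO₃⁻(aq) + 4 H⁺(aq) + Al(s) → NO(g) + 2 H₂O(l) + Al³⁺(aq)
Q = P(NO)·[Al³⁺] / ([NO₃⁻]·[H⁺]^4); log Q = 2.325.
E = E° − (0.0592/n) log Q = +2.61 − (0.0592/3)(2.325) = +2.564 V.

+2.564 V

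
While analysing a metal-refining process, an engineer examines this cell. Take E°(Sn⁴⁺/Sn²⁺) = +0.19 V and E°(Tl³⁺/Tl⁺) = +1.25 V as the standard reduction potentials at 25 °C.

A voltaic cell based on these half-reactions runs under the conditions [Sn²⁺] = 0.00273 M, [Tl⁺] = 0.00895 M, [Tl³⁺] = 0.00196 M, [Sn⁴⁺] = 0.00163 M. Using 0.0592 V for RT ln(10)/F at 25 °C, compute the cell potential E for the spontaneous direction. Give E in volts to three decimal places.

+1.047 V

Tl³⁺/Tl⁺ is the cathode (higher E°), Sn⁴⁺/Sn²⁺ the anode: E°cell = +1.25 − (+0.19) = +1.06 V, n = 2.
Overall: Tl³⁺(aq) + Sn²⁺(aq) → Tl⁺(aq) + Sn⁴⁺(aq)
Q = [Tl⁺]·[Sn⁴⁺] / ([Tl³⁺]·[Sn²⁺]); log Q = 0.436.
E = E° − (0.0592/n) log Q = +1.06 − (0.0592/2)(0.436) = +1.047 V.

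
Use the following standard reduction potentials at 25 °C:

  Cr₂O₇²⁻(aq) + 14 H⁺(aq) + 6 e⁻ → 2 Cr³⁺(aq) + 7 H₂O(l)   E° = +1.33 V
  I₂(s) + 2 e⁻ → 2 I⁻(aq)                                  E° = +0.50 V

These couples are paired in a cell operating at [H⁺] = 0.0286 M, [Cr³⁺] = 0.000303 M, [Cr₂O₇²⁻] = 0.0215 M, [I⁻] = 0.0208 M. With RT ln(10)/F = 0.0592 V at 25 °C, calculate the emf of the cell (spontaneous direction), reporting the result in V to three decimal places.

+0.570 V

Cr₂O₇²⁻/Cr³⁺ is the cathode (higher E°), I₂/I⁻ the anode: E°cell = +1.33 − (+0.50) = +0.83 V, n = 6.
Overall: Cr₂O₇²⁻(aq) + 14 H⁺(aq) + 6 I⁻(aq) → 2 Cr³⁺(aq) + 7 H₂O(l) + 3 I₂(s)
Q = [Cr³⁺]^2 / ([Cr₂O₇²⁻]·[H⁺]^14·[I⁻]^6); log Q = 26.333.
E = E° − (0.0592/n) log Q = +0.83 − (0.0592/6)(26.333) = +0.570 V.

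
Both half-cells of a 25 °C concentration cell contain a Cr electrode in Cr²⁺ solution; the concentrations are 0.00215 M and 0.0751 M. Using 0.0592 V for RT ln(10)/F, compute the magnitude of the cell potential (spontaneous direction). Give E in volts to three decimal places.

For a concentration cell E°cell = 0. The 0.0751 M side is the cathode (reduction is favoured where [Cr²⁺] is higher).
With n = 2, E = −(0.0592/2) log([Cr²⁺]ₐₙ/[Cr²⁺]꜀ₐₜ) = −(0.0592/2) log(0.00215/0.0751) = −(0.0592/2)(-1.543) = +0.046 V.

+0.046 V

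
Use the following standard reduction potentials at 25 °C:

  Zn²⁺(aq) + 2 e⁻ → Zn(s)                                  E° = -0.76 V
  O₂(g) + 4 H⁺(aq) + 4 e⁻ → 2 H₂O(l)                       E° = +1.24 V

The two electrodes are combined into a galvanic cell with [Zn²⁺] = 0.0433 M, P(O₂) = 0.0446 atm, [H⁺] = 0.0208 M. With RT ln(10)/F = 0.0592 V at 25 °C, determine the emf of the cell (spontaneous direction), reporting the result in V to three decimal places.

O₂/H₂O is the cathode (higher E°), Zn²⁺/Zn the anode: E°cell = +1.24 − (-0.76) = +2.00 V, n = 4.
Overall: O₂(g) + 4 H⁺(aq) + 2 Zn(s) → 2 H₂O(l) + 2 Zn²⁺(aq)
Q = [Zn²⁺]^2 / (P(O₂)·[H⁺]^4); log Q = 5.351.
E = E° − (0.0592/n) log Q = +2.00 − (0.0592/4)(5.351) = +1.921 V.

+1.921 V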